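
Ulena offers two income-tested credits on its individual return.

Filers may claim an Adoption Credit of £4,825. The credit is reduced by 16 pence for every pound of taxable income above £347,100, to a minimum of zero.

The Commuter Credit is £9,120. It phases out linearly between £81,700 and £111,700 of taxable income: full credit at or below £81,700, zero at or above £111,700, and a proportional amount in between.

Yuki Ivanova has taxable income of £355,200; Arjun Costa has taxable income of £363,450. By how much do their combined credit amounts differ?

Yuki (£355,200): Adoption Credit: 16% of the £8,100 excess over £347,100 is £1,296; credit = £4,825 − £1,296 = £3,529. Commuter Credit: £355,200 is at or above £111,700, so the credit is £0. total £3,529 + £0 = £3,529
Arjun (£363,450): Adoption Credit: 16% of the £16,350 excess over £347,100 is £2,616; credit = £4,825 − £2,616 = £2,209. Commuter Credit: £363,450 is at or above £111,700, so the credit is £0. total £2,209 + £0 = £2,209
Difference: |£3,529 − £2,209| = £1,320.

£1,320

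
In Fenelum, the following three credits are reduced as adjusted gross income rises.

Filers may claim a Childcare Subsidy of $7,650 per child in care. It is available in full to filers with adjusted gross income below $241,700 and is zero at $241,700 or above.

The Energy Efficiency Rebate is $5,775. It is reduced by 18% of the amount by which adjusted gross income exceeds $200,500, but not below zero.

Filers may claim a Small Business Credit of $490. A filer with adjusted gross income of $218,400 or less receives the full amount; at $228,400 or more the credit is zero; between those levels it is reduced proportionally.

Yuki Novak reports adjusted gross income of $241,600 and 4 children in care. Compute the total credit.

$30,600

Childcare Subsidy: base = 4 × $7,650 = $30,600. $241,600 is below the $241,700 cutoff, so the full $30,600 applies.
Energy Efficiency Rebate: 18% of the $41,100 excess over $200,500 is $7,398 ≥ base, so the credit is $0.
Small Business Credit: $241,600 is at or above $228,400, so the credit is $0.
Total: $30,600 + $0 + $0 = $30,600.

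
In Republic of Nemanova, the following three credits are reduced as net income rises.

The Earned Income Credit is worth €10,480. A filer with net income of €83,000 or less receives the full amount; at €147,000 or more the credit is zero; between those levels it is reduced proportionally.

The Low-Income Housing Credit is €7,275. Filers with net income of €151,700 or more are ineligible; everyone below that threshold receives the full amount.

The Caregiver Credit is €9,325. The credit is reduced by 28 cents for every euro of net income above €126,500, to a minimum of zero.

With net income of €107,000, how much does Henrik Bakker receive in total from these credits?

€23,150

Earned Income Credit: €107,000 is €24,000 into a €64,000 phase-out range, leaving 40,000/64,000 of the credit: €10,480 × 40,000/64,000 = €6,550.
Low-Income Housing Credit: €107,000 is below the €151,700 cutoff, so the full €7,275 applies.
Caregiver Credit: €107,000 is at or below the €126,500 threshold, so the full €9,325 applies.
Total: €6,550 + €7,275 + €9,325 = €23,150.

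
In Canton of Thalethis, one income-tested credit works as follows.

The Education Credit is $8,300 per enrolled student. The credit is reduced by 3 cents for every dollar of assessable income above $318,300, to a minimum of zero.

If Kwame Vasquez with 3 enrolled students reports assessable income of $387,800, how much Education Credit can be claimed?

$22,815

Education Credit: base = 3 × $8,300 = $24,900. 3% of the $69,500 excess over $318,300 is $2,085; credit = $24,900 − $2,085 = $22,815.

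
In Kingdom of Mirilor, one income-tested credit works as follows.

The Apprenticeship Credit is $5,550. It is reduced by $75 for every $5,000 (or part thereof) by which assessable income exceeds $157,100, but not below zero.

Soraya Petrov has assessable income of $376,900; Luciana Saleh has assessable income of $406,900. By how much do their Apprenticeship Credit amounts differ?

Soraya ($376,900): Apprenticeship Credit: income exceeds $157,100 by $219,800, which is 44 full-or-partial $5,000 increments; reduction = 44 × $75 = $3,300, leaving $2,250.
Luciana ($406,900): Apprenticeship Credit: income exceeds $157,100 by $249,800, which is 50 full-or-partial $5,000 increments; reduction = 50 × $75 = $3,750, leaving $1,800.
Difference: |$2,250 − $1,800| = $450.

$450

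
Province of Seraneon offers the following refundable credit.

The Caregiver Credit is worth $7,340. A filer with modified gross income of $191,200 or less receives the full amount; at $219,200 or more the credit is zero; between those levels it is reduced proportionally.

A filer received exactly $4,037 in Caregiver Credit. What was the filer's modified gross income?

$4,037 is 4,037/7,340 of the full $7,340, so 3,303/7,340 of the $28,000 range has been used: income = $191,200 + $28,000 × 3,303/7,340 = $203,800.

$203,800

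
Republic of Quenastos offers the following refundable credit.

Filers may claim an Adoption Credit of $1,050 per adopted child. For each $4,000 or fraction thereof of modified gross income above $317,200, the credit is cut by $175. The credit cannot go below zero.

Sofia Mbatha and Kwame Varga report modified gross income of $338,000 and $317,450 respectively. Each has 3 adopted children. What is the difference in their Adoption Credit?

Sofia ($338,000): Adoption Credit: base = 3 × $1,050 = $3,150. income exceeds $317,200 by $20,800, which is 6 full-or-partial $4,000 increments; reduction = 6 × $175 = $1,050, leaving $2,100.
Kwame ($317,450): Adoption Credit: base = 3 × $1,050 = $3,150. income exceeds $317,200 by $250, which is 1 full-or-partial $4,000 increment; reduction = 1 × $175 = $175, leaving $2,975.
Difference: |$2,100 − $2,975| = $875.

$875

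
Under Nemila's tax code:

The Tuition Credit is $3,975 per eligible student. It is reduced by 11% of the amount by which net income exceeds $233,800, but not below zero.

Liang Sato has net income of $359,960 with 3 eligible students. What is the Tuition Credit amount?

Tuition Credit: base = 3 × $3,975 = $11,925. 11% of the $126,160 excess over $233,800 is $13,877.60 ≥ base, so the credit is $0.

$0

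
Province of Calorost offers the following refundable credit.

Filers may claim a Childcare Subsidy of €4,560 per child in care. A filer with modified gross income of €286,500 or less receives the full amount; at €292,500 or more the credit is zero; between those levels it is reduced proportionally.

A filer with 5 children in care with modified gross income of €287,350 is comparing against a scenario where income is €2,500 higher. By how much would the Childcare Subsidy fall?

At €287,350 — base = 5 × €4,560 = €22,800. €287,350 is €850 into a €6,000 phase-out range, leaving 5,150/6,000 of the credit: €22,800 × 5,150/6,000 = €19,570.
At €289,850 — base = 5 × €4,560 = €22,800. €289,850 is €3,350 into a €6,000 phase-out range, leaving 2,650/6,000 of the credit: €22,800 × 2,650/6,000 = €10,070.
Lost: €19,570 − €10,070 = €9,500.

€9,500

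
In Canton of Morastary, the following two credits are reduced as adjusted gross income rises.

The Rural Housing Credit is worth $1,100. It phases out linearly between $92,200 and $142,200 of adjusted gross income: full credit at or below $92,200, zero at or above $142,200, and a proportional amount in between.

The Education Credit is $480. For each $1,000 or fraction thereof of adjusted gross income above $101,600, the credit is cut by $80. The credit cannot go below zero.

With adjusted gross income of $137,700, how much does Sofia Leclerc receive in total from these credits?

Rural Housing Credit: $137,700 is $45,500 into a $50,000 phase-out range, leaving 4,500/50,000 of the credit: $1,100 × 4,500/50,000 = $99.
Education Credit: income exceeds $101,600 by $36,100 → 37 increments × $80 = $2,960 ≥ base, so the credit is $0.
Total: $99 + $0 = $99.

$99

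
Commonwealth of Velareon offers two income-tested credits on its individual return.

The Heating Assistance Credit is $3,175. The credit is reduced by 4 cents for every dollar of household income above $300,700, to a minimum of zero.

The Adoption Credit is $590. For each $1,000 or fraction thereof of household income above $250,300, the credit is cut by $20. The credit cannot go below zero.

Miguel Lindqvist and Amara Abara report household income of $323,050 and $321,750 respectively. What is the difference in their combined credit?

Miguel ($323,050): Heating Assistance Credit: 4% of the $22,350 excess over $300,700 is $894; credit = $3,175 − $894 = $2,281. Adoption Credit: income exceeds $250,300 by $72,750 → 73 increments × $20 = $1,460 ≥ base, so the credit is $0. total $2,281 + $0 = $2,281
Amara ($321,750): Heating Assistance Credit: 4% of the $21,050 excess over $300,700 is $842; credit = $3,175 − $842 = $2,333. Adoption Credit: income exceeds $250,300 by $71,450 → 72 increments × $20 = $1,440 ≥ base, so the credit is $0. total $2,333 + $0 = $2,333
Difference: |$2,281 − $2,333| = $52.

$52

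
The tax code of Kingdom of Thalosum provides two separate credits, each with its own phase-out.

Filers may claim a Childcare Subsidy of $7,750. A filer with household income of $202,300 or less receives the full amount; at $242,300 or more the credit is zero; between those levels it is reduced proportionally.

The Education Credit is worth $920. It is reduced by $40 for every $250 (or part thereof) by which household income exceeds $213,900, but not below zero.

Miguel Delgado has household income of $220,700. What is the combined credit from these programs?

Childcare Subsidy: $220,700 is $18,400 into a $40,000 phase-out range, leaving 21,600/40,000 of the credit: $7,750 × 21,600/40,000 = $4,185.
Education Credit: income exceeds $213,900 by $6,800 → 28 increments × $40 = $1,120 ≥ base, so the credit is $0.
Total: $4,185 + $0 = $4,185.

$4,185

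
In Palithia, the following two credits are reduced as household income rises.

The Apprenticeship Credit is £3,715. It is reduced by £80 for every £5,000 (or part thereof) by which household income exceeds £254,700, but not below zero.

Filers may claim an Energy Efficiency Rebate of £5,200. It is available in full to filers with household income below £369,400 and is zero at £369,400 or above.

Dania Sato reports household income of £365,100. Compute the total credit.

Apprenticeship Credit: income exceeds £254,700 by £110,400, which is 23 full-or-partial £5,000 increments; reduction = 23 × £80 = £1,840, leaving £1,875.
Energy Efficiency Rebate: £365,100 is below the £369,400 cutoff, so the full £5,200 applies.
Total: £1,875 + £5,200 = £7,075.

£7,075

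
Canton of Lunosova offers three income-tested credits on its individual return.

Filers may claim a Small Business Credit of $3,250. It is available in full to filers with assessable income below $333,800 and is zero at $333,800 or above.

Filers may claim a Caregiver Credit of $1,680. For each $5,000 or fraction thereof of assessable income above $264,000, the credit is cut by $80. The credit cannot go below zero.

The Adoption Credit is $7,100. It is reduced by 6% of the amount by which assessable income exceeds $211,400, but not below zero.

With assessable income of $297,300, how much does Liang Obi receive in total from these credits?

$6,316

Small Business Credit: $297,300 is below the $333,800 cutoff, so the full $3,250 applies.
Caregiver Credit: income exceeds $264,000 by $33,300, which is 7 full-or-partial $5,000 increments; reduction = 7 × $80 = $560, leaving $1,120.
Adoption Credit: 6% of the $85,900 excess over $211,400 is $5,154; credit = $7,100 − $5,154 = $1,946.
Total: $3,250 + $1,120 + $1,946 = $6,316.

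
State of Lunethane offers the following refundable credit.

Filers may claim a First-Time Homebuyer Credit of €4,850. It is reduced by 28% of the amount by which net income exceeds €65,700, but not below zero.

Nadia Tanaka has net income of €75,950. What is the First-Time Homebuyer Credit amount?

€1,980

First-Time Homebuyer Credit: 28% of the €10,250 excess over €65,700 is €2,870; credit = €4,850 − €2,870 = €1,980.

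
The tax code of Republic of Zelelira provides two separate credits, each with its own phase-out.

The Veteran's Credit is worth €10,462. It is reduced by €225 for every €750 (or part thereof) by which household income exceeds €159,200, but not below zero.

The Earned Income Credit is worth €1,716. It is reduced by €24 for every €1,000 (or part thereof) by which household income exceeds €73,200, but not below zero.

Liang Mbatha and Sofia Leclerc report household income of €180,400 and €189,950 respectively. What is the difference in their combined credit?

Liang (€180,400): Veteran's Credit: income exceeds €159,200 by €21,200, which is 29 full-or-partial €750 increments; reduction = 29 × €225 = €6,525, leaving €3,937. Earned Income Credit: income exceeds €73,200 by €107,200 → 108 increments × €24 = €2,592 ≥ base, so the credit is €0. total €3,937 + €0 = €3,937
Sofia (€189,950): Veteran's Credit: income exceeds €159,200 by €30,750, which is 41 full-or-partial €750 increments; reduction = 41 × €225 = €9,225, leaving €1,237. Earned Income Credit: income exceeds €73,200 by €116,750 → 117 increments × €24 = €2,808 ≥ base, so the credit is €0. total €1,237 + €0 = €1,237
Difference: |€3,937 − €1,237| = €2,700.

€2,700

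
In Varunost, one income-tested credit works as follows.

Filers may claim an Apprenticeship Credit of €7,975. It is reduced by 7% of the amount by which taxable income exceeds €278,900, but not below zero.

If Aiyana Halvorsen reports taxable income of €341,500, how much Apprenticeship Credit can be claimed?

€3,593

Apprenticeship Credit: 7% of the €62,600 excess over €278,900 is €4,382; credit = €7,975 − €4,382 = €3,593.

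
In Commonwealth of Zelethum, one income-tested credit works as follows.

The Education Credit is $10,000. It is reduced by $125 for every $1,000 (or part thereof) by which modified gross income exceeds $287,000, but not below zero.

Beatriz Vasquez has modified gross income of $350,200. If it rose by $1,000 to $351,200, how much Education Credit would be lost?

$125

At $350,200 — income exceeds $287,000 by $63,200, which is 64 full-or-partial $1,000 increments; reduction = 64 × $125 = $8,000, leaving $2,000.
At $351,200 — income exceeds $287,000 by $64,200, which is 65 full-or-partial $1,000 increments; reduction = 65 × $125 = $8,125, leaving $1,875.
Lost: $2,000 − $1,875 = $125.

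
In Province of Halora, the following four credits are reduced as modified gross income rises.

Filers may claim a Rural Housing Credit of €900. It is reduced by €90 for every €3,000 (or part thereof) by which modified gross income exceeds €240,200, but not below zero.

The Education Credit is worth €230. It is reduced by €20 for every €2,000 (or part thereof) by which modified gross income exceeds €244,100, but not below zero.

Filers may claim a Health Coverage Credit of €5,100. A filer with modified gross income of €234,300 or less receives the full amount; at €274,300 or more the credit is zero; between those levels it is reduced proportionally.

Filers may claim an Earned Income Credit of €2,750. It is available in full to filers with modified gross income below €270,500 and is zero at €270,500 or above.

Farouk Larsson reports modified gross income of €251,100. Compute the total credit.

€6,398

Rural Housing Credit: income exceeds €240,200 by €10,900, which is 4 full-or-partial €3,000 increments; reduction = 4 × €90 = €360, leaving €540.
Education Credit: income exceeds €244,100 by €7,000, which is 4 full-or-partial €2,000 increments; reduction = 4 × €20 = €80, leaving €150.
Health Coverage Credit: €251,100 is €16,800 into a €40,000 phase-out range, leaving 23,200/40,000 of the credit: €5,100 × 23,200/40,000 = €2,958.
Earned Income Credit: €251,100 is below the €270,500 cutoff, so the full €2,750 applies.
Total: €540 + €150 + €2,958 + €2,750 = €6,398.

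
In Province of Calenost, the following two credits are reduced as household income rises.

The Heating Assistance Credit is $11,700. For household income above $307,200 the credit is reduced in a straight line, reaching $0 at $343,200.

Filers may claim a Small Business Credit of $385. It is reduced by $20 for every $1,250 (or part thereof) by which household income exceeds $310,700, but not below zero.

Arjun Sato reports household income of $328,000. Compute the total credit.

$5,045

Heating Assistance Credit: $328,000 is $20,800 into a $36,000 phase-out range, leaving 15,200/36,000 of the credit: $11,700 × 15,200/36,000 = $4,940.
Small Business Credit: income exceeds $310,700 by $17,300, which is 14 full-or-partial $1,250 increments; reduction = 14 × $20 = $280, leaving $105.
Total: $4,940 + $105 = $5,045.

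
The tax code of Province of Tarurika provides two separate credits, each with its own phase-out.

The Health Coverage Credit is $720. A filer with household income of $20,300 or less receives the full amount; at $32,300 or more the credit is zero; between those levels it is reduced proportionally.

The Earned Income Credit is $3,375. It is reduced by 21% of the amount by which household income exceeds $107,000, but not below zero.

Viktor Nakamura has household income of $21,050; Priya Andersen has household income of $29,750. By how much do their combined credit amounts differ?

Viktor ($21,050): Health Coverage Credit: $21,050 is $750 into a $12,000 phase-out range, leaving 11,250/12,000 of the credit: $720 × 11,250/12,000 = $675. Earned Income Credit: $21,050 is at or below the $107,000 threshold, so the full $3,375 applies. total $675 + $3,375 = $4,050
Priya ($29,750): Health Coverage Credit: $29,750 is $9,450 into a $12,000 phase-out range, leaving 2,550/12,000 of the credit: $720 × 2,550/12,000 = $153. Earned Income Credit: $29,750 is at or below the $107,000 threshold, so the full $3,375 applies. total $153 + $3,375 = $3,528
Difference: |$4,050 − $3,528| = $522.

$522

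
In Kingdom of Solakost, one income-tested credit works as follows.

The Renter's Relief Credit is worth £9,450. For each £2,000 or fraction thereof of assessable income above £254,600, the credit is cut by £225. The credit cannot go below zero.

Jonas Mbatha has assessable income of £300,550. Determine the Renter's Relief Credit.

Renter's Relief Credit: income exceeds £254,600 by £45,950, which is 23 full-or-partial £2,000 increments; reduction = 23 × £225 = £5,175, leaving £4,275.

£4,275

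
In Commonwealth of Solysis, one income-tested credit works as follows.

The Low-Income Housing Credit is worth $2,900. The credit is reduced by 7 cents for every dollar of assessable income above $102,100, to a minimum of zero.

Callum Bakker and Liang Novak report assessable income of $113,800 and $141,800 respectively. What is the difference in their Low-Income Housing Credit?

Callum ($113,800): Low-Income Housing Credit: 7% of the $11,700 excess over $102,100 is $819; credit = $2,900 − $819 = $2,081.
Liang ($141,800): Low-Income Housing Credit: 7% of the $39,700 excess over $102,100 is $2,779; credit = $2,900 − $2,779 = $121.
Difference: |$2,081 − $121| = $1,960.

$1,960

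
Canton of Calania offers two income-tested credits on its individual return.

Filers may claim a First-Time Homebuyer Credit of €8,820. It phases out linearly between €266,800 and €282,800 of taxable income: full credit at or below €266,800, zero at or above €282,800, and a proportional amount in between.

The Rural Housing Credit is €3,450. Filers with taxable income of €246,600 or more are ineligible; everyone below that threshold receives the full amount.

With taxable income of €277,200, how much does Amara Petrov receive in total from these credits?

First-Time Homebuyer Credit: €277,200 is €10,400 into a €16,000 phase-out range, leaving 5,600/16,000 of the credit: €8,820 × 5,600/16,000 = €3,087.
Rural Housing Credit: €277,200 meets or exceeds the €246,600 cutoff, so the credit is €0.
Total: €3,087 + €0 = €3,087.

€3,087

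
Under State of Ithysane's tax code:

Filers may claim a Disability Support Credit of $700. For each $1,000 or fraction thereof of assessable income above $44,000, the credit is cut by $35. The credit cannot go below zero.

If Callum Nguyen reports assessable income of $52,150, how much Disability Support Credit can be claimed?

$385

Disability Support Credit: income exceeds $44,000 by $8,150, which is 9 full-or-partial $1,000 increments; reduction = 9 × $35 = $315, leaving $385.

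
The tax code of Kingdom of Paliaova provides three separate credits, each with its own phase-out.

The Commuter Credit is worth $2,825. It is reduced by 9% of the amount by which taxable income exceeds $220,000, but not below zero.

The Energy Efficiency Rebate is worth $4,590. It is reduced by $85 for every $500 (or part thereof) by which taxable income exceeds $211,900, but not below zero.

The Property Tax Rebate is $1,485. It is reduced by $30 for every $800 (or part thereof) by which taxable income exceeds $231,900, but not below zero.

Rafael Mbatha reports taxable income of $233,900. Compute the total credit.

Commuter Credit: 9% of the $13,900 excess over $220,000 is $1,251; credit = $2,825 − $1,251 = $1,574.
Energy Efficiency Rebate: income exceeds $211,900 by $22,000, which is 44 full-or-partial $500 increments; reduction = 44 × $85 = $3,740, leaving $850.
Property Tax Rebate: income exceeds $231,900 by $2,000, which is 3 full-or-partial $800 increments; reduction = 3 × $30 = $90, leaving $1,395.
Total: $1,574 + $850 + $1,395 = $3,819.

$3,819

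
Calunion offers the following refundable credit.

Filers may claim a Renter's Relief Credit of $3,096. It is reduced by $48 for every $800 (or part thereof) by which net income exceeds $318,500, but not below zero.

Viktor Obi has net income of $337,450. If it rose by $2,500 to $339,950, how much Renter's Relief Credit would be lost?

At $337,450 — income exceeds $318,500 by $18,950, which is 24 full-or-partial $800 increments; reduction = 24 × $48 = $1,152, leaving $1,944.
At $339,950 — income exceeds $318,500 by $21,450, which is 27 full-or-partial $800 increments; reduction = 27 × $48 = $1,296, leaving $1,800.
Lost: $1,944 − $1,800 = $144.

$144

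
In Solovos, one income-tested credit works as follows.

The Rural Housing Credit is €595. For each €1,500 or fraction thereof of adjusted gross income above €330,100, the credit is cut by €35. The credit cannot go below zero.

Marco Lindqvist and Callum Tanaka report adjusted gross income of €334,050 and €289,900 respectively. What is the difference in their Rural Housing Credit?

Marco (€334,050): Rural Housing Credit: income exceeds €330,100 by €3,950, which is 3 full-or-partial €1,500 increments; reduction = 3 × €35 = €105, leaving €490.
Callum (€289,900): Rural Housing Credit: €289,900 is at or below the €330,100 threshold, so the full €595 applies.
Difference: |€490 − €595| = €105.

€105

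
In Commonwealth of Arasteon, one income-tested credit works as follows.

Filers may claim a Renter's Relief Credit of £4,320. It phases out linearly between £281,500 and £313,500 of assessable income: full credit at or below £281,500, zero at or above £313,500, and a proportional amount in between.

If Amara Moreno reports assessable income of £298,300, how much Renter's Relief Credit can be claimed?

Renter's Relief Credit: £298,300 is £16,800 into a £32,000 phase-out range, leaving 15,200/32,000 of the credit: £4,320 × 15,200/32,000 = £2,052.

£2,052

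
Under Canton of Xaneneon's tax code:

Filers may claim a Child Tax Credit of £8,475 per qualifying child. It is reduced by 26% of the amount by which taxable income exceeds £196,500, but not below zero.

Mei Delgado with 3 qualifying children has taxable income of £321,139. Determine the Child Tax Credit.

£0

Child Tax Credit: base = 3 × £8,475 = £25,425. 26% of the £124,639 excess over £196,500 is £32,406.14 ≥ base, so the credit is £0.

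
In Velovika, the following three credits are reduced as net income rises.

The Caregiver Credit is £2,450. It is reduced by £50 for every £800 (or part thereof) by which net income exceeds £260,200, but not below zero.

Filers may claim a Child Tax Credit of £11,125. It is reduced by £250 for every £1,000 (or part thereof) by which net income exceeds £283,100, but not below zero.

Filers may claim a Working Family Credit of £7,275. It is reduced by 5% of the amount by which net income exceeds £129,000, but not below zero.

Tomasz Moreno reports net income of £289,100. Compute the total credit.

Caregiver Credit: income exceeds £260,200 by £28,900, which is 37 full-or-partial £800 increments; reduction = 37 × £50 = £1,850, leaving £600.
Child Tax Credit: income exceeds £283,100 by £6,000, which is 6 full-or-partial £1,000 increments; reduction = 6 × £250 = £1,500, leaving £9,625.
Working Family Credit: 5% of the £160,100 excess over £129,000 is £8,005 ≥ base, so the credit is £0.
Total: £600 + £9,625 + £0 = £10,225.

£10,225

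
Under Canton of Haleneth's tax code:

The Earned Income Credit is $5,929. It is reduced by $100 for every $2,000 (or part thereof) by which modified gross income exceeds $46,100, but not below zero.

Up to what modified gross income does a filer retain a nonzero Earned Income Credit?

$164,100

After 59 increments the reduction is 59 × $100 = $5,900, leaving $29; one more increment wipes it out. Increment 59 ends at excess 59 × $2,000 = $118,000, so the highest qualifying income is $46,100 + $118,000 = $164,100.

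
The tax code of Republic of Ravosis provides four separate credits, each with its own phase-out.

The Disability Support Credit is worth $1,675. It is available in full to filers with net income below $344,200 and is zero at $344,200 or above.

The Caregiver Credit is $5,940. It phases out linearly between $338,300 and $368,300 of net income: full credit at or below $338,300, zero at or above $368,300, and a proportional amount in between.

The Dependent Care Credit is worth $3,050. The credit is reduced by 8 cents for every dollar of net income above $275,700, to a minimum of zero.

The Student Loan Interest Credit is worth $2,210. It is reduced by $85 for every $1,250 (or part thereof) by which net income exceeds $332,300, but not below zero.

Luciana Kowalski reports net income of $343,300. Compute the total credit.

$8,070

Disability Support Credit: $343,300 is below the $344,200 cutoff, so the full $1,675 applies.
Caregiver Credit: $343,300 is $5,000 into a $30,000 phase-out range, leaving 25,000/30,000 of the credit: $5,940 × 25,000/30,000 = $4,950.
Dependent Care Credit: 8% of the $67,600 excess over $275,700 is $5,408 ≥ base, so the credit is $0.
Student Loan Interest Credit: income exceeds $332,300 by $11,000, which is 9 full-or-partial $1,250 increments; reduction = 9 × $85 = $765, leaving $1,445.
Total: $1,675 + $4,950 + $0 + $1,445 = $8,070.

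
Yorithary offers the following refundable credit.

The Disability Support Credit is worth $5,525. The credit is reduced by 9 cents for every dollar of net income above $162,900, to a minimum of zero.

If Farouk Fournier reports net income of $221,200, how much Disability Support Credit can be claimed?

$278

Disability Support Credit: 9% of the $58,300 excess over $162,900 is $5,247; credit = $5,525 − $5,247 = $278.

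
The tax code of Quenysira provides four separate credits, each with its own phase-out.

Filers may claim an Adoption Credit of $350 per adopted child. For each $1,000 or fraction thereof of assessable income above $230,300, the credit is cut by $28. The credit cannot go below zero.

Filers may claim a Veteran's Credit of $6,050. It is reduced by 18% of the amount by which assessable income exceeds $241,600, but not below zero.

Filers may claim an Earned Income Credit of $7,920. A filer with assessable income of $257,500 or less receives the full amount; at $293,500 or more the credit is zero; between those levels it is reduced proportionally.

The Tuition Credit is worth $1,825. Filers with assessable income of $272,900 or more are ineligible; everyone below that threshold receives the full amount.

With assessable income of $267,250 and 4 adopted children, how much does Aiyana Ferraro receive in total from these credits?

$9,397

Adoption Credit: base = 4 × $350 = $1,400. income exceeds $230,300 by $36,950, which is 37 full-or-partial $1,000 increments; reduction = 37 × $28 = $1,036, leaving $364.
Veteran's Credit: 18% of the $25,650 excess over $241,600 is $4,617; credit = $6,050 − $4,617 = $1,433.
Earned Income Credit: $267,250 is $9,750 into a $36,000 phase-out range, leaving 26,250/36,000 of the credit: $7,920 × 26,250/36,000 = $5,775.
Tuition Credit: $267,250 is below the $272,900 cutoff, so the full $1,825 applies.
Total: $364 + $1,433 + $5,775 + $1,825 = $9,397.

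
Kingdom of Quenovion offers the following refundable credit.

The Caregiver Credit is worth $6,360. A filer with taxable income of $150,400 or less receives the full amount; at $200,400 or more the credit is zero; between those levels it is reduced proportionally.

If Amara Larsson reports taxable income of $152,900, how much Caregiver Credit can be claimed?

$6,042

Caregiver Credit: $152,900 is $2,500 into a $50,000 phase-out range, leaving 47,500/50,000 of the credit: $6,360 × 47,500/50,000 = $6,042.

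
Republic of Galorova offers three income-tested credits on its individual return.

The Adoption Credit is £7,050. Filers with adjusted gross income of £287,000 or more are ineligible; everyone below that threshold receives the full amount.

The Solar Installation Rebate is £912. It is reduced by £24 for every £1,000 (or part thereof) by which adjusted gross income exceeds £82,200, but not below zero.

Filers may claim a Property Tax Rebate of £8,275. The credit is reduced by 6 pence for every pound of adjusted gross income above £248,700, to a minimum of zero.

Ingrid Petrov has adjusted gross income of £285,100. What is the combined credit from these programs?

Adoption Credit: £285,100 is below the £287,000 cutoff, so the full £7,050 applies.
Solar Installation Rebate: income exceeds £82,200 by £202,900 → 203 increments × £24 = £4,872 ≥ base, so the credit is £0.
Property Tax Rebate: 6% of the £36,400 excess over £248,700 is £2,184; credit = £8,275 − £2,184 = £6,091.
Total: £7,050 + £0 + £6,091 = £13,141.

£13,141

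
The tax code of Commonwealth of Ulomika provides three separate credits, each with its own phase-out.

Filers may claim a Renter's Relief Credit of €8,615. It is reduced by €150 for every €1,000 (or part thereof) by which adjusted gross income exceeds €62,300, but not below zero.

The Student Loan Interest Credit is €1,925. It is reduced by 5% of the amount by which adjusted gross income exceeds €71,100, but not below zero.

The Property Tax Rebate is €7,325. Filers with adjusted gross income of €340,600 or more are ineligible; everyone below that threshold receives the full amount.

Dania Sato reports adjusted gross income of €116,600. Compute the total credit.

Renter's Relief Credit: income exceeds €62,300 by €54,300, which is 55 full-or-partial €1,000 increments; reduction = 55 × €150 = €8,250, leaving €365.
Student Loan Interest Credit: 5% of the €45,500 excess over €71,100 is €2,275 ≥ base, so the credit is €0.
Property Tax Rebate: €116,600 is below the €340,600 cutoff, so the full €7,325 applies.
Total: €365 + €0 + €7,325 = €7,690.

€7,690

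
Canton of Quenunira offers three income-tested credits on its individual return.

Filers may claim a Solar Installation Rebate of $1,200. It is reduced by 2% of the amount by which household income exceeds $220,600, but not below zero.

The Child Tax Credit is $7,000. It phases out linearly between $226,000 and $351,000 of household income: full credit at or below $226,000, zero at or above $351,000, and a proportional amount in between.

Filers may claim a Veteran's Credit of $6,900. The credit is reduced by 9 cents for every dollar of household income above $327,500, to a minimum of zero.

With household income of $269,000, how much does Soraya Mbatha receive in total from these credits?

Solar Installation Rebate: 2% of the $48,400 excess over $220,600 is $968; credit = $1,200 − $968 = $232.
Child Tax Credit: $269,000 is $43,000 into a $125,000 phase-out range, leaving 82,000/125,000 of the credit: $7,000 × 82,000/125,000 = $4,592.
Veteran's Credit: $269,000 is at or below the $327,500 threshold, so the full $6,900 applies.
Total: $232 + $4,592 + $6,900 = $11,724.

$11,724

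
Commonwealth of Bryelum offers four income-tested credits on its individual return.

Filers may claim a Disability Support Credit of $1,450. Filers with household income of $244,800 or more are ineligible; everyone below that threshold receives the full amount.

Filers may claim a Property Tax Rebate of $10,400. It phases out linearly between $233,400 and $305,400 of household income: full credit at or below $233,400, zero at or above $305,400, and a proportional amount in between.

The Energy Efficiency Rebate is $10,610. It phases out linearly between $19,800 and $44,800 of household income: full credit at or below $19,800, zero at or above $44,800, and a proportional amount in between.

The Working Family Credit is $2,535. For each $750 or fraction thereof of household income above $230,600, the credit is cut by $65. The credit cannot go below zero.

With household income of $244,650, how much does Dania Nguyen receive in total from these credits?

$11,525

Disability Support Credit: $244,650 is below the $244,800 cutoff, so the full $1,450 applies.
Property Tax Rebate: $244,650 is $11,250 into a $72,000 phase-out range, leaving 60,750/72,000 of the credit: $10,400 × 60,750/72,000 = $8,775.
Energy Efficiency Rebate: $244,650 is at or above $44,800, so the credit is $0.
Working Family Credit: income exceeds $230,600 by $14,050, which is 19 full-or-partial $750 increments; reduction = 19 × $65 = $1,235, leaving $1,300.
Total: $1,450 + $8,775 + $0 + $1,300 = $11,525.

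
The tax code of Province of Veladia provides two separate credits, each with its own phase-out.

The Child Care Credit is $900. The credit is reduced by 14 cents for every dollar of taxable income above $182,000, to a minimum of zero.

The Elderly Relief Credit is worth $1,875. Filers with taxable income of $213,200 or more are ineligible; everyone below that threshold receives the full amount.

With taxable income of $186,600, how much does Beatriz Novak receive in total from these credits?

Child Care Credit: 14% of the $4,600 excess over $182,000 is $644; credit = $900 − $644 = $256.
Elderly Relief Credit: $186,600 is below the $213,200 cutoff, so the full $1,875 applies.
Total: $256 + $1,875 = $2,131.

$2,131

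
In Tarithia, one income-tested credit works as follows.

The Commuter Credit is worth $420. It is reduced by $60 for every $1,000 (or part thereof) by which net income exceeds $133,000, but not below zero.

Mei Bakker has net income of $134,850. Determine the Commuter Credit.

Commuter Credit: income exceeds $133,000 by $1,850, which is 2 full-or-partial $1,000 increments; reduction = 2 × $60 = $120, leaving $300.

$300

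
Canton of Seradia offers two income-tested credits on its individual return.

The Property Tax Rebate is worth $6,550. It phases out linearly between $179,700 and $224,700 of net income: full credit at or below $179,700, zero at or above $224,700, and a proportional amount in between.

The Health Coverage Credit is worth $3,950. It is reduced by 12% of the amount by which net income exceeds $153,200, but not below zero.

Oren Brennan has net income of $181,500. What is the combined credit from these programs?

$6,842

Property Tax Rebate: $181,500 is $1,800 into a $45,000 phase-out range, leaving 43,200/45,000 of the credit: $6,550 × 43,200/45,000 = $6,288.
Health Coverage Credit: 12% of the $28,300 excess over $153,200 is $3,396; credit = $3,950 − $3,396 = $554.
Total: $6,288 + $554 = $6,842.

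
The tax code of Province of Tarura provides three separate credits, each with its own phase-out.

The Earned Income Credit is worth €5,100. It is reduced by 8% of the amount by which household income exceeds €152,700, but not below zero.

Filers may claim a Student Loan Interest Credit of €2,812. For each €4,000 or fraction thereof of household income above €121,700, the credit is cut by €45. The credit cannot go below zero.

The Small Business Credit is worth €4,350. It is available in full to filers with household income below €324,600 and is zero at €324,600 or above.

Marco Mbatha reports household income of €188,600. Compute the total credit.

€8,625

Earned Income Credit: 8% of the €35,900 excess over €152,700 is €2,872; credit = €5,100 − €2,872 = €2,228.
Student Loan Interest Credit: income exceeds €121,700 by €66,900, which is 17 full-or-partial €4,000 increments; reduction = 17 × €45 = €765, leaving €2,047.
Small Business Credit: €188,600 is below the €324,600 cutoff, so the full €4,350 applies.
Total: €2,228 + €2,047 + €4,350 = €8,625.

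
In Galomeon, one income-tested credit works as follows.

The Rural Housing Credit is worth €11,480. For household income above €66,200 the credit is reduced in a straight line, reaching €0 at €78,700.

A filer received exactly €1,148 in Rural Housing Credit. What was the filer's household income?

€77,450

€1,148 is 1,148/11,480 of the full €11,480, so 10,332/11,480 of the €12,500 range has been used: income = €66,200 + €12,500 × 10,332/11,480 = €77,450.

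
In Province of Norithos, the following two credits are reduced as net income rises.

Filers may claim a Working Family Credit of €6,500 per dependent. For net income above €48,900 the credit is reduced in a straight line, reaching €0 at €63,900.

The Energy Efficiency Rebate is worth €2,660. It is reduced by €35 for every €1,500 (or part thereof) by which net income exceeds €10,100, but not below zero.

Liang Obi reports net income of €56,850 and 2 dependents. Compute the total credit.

€7,650

Working Family Credit: base = 2 × €6,500 = €13,000. €56,850 is €7,950 into a €15,000 phase-out range, leaving 7,050/15,000 of the credit: €13,000 × 7,050/15,000 = €6,110.
Energy Efficiency Rebate: income exceeds €10,100 by €46,750, which is 32 full-or-partial €1,500 increments; reduction = 32 × €35 = €1,120, leaving €1,540.
Total: €6,110 + €1,540 = €7,650.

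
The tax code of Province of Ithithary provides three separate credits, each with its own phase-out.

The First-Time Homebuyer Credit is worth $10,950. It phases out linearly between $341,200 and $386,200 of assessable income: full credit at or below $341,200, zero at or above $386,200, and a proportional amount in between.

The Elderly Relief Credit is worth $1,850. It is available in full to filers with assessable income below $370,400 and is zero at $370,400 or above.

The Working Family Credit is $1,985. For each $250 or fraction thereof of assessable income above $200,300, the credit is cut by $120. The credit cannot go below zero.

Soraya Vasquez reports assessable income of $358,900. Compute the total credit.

First-Time Homebuyer Credit: $358,900 is $17,700 into a $45,000 phase-out range, leaving 27,300/45,000 of the credit: $10,950 × 27,300/45,000 = $6,643.
Elderly Relief Credit: $358,900 is below the $370,400 cutoff, so the full $1,850 applies.
Working Family Credit: income exceeds $200,300 by $158,600 → 635 increments × $120 = $76,200 ≥ base, so the credit is $0.
Total: $6,643 + $1,850 + $0 = $8,493.

$8,493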